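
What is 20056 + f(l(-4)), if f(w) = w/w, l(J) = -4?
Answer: 20057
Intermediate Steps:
f(w) = 1
20056 + f(l(-4)) = 20056 + 1 = 20057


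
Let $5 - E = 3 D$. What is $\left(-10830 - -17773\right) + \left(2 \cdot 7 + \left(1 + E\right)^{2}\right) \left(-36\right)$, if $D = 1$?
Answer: $6115$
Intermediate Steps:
$E = 2$ ($E = 5 - 3 \cdot 1 = 5 - 3 = 2$)
$\left(-10830 - -17773\right) + \left(2 \cdot 7 + \left(1 + E\right)^{2}\right) \left(-36\right) = \left(-10830 - -17773\right) + \left(2 \cdot 7 + \left(1 + 2\right)^{2}\right) \left(-36\right) = \left(-10830 + 17773\right) + \left(14 + 3^{2}\right) \left(-36\right) = 6943 + \left(14 + 9\right) \left(-36\right) = 6943 + 23 \left(-36\right) = 6943 - 828 = 6115$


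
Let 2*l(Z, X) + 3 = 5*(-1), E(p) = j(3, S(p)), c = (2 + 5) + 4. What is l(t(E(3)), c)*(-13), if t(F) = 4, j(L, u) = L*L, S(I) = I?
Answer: 52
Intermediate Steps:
j(L, u) = L**2
c = 11 (c = 7 + 4 = 11)
E(p) = 9 (E(p) = 3**2 = 9)
l(Z, X) = -4 (l(Z, X) = -3/2 + (5*(-1))/2 = -3/2 + (1/2)*(-5) = -3/2 - 5/2 = -4)
l(t(E(3)), c)*(-13) = -4*(-13) = 52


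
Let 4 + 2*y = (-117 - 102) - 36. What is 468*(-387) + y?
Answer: -362491/2 ≈ -1.8125e+5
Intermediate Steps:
y = -259/2 (y = -2 + ((-117 - 102) - 36)/2 = -2 + (-219 - 36)/2 = -2 + (½)*(-255) = -2 - 255/2 = -259/2 ≈ -129.50)
468*(-387) + y = 468*(-387) - 259/2 = -181116 - 259/2 = -362491/2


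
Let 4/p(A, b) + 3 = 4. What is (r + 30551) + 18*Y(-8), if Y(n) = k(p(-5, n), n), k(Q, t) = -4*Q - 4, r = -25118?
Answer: 5073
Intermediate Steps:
p(A, b) = 4 (p(A, b) = 4/(-3 + 4) = 4/1 = 4*1 = 4)
k(Q, t) = -4 - 4*Q
Y(n) = -20 (Y(n) = -4 - 4*4 = -4 - 16 = -20)
(r + 30551) + 18*Y(-8) = (-25118 + 30551) + 18*(-20) = 5433 - 360 = 5073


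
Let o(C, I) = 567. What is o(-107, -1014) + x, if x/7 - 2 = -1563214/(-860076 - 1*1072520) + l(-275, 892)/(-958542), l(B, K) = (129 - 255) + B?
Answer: 135847739433560/231559304379 ≈ 586.67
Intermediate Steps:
l(B, K) = -126 + B
x = 4553613850667/231559304379 (x = 14 + 7*(-1563214/(-860076 - 1*1072520) + (-126 - 275)/(-958542)) = 14 + 7*(-1563214/(-860076 - 1072520) - 401*(-1/958542)) = 14 + 7*(-1563214/(-1932596) + 401/958542) = 14 + 7*(-1563214*(-1/1932596) + 401/958542) = 14 + 7*(781607/966298 + 401/958542) = 14 + 7*(187397655623/231559304379) = 14 + 1311783589361/231559304379 = 4553613850667/231559304379 ≈ 19.665)
o(-107, -1014) + x = 567 + 4553613850667/231559304379 = 135847739433560/231559304379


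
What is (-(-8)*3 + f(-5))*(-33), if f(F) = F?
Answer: -627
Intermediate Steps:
(-(-8)*3 + f(-5))*(-33) = (-(-8)*3 - 5)*(-33) = (-4*(-6) - 5)*(-33) = (24 - 5)*(-33) = 19*(-33) = -627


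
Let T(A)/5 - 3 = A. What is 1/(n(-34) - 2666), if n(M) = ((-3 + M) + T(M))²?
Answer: 1/34198 ≈ 2.9241e-5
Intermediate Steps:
T(A) = 15 + 5*A
n(M) = (12 + 6*M)² (n(M) = ((-3 + M) + (15 + 5*M))² = (12 + 6*M)²)
1/(n(-34) - 2666) = 1/(36*(2 - 34)² - 2666) = 1/(36*(-32)² - 2666) = 1/(36*1024 - 2666) = 1/(36864 - 2666) = 1/34198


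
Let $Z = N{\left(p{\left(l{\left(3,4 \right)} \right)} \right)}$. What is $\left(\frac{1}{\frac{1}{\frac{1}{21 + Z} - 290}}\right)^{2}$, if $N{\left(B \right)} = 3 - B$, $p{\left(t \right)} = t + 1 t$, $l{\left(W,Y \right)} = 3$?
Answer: $\frac{27237961}{324} \approx 84068.0$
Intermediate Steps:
$p{\left(t \right)} = 2 t$ ($p{\left(t \right)} = t + t = 2 t$)
$Z = -3$ ($Z = 3 - 2 \cdot 3 = 3 - 6 = -3$)
$\left(\frac{1}{\frac{1}{\frac{1}{21 + Z} - 290}}\right)^{2} = \left(\frac{1}{\frac{1}{\frac{1}{21 - 3} - 290}}\right)^{2} = \left(\frac{1}{\frac{1}{\frac{1}{18} - 290}}\right)^{2} = \left(\frac{1}{\frac{1}{- \frac{5219}{18}}}\right)^{2} = \left(\frac{1}{- \frac{18}{5219}}\right)^{2} = \left(- \frac{5219}{18}\right)^{2} = \frac{27237961}{324}$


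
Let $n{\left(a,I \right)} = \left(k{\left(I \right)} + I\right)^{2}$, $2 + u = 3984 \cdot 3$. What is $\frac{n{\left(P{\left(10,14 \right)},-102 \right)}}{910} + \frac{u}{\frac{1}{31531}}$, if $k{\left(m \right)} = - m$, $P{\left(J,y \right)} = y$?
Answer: $376795450$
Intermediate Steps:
$u = 11950$ ($u = -2 + 3984 \cdot 3 = -2 + 11952 = 11950$)
$n{\left(a,I \right)} = 0$ ($n{\left(a,I \right)} = \left(- I + I\right)^{2} = 0^{2} = 0$)
$\frac{n{\left(P{\left(10,14 \right)},-102 \right)}}{910} + \frac{u}{\frac{1}{31531}} = \frac{0}{910} + \frac{11950}{\frac{1}{31531}} = 0 \cdot \frac{1}{910} + 11950 \frac{1}{\frac{1}{31531}} = 0 + 11950 \cdot 31531 = 0 + 376795450 = 376795450$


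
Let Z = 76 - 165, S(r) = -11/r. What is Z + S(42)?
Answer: -3749/42 ≈ -89.262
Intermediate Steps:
Z = -89
Z + S(42) = -89 - 11/42 = -3749/42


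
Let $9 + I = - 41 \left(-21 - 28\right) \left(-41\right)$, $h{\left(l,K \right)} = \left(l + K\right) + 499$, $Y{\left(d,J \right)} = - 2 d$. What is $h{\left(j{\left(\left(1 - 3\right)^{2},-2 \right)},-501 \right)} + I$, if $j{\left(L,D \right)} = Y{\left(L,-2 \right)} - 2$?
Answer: $-82390$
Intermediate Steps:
$j{\left(L,D \right)} = -2 - 2 L$ ($j{\left(L,D \right)} = - 2 L - 2 = -2 - 2 L$)
$h{\left(l,K \right)} = 499 + K + l$ ($h{\left(l,K \right)} = \left(K + l\right) + 499 = 499 + K + l$)
$I = -82378$ ($I = -9 + - 41 \left(-21 - 28\right) \left(-41\right) = -9 + \left(-41\right) \left(-49\right) \left(-41\right) = -9 + 2009 \left(-41\right) = -9 - 82369 = -82378$)
$h{\left(j{\left(\left(1 - 3\right)^{2},-2 \right)},-501 \right)} + I = \left(499 - 501 - \left(2 + 2 \left(1 - 3\right)^{2}\right)\right) - 82378 = \left(499 - 501 - \left(2 + 2 \left(-2\right)^{2}\right)\right) - 82378 = \left(499 - 501 - 10\right) - 82378 = -12 - 82378 = -82390$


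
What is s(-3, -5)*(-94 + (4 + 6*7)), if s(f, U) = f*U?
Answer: -720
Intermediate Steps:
s(f, U) = U*f
s(-3, -5)*(-94 + (4 + 6*7)) = (-5*(-3))*(-94 + (4 + 6*7)) = 15*(-94 + (4 + 42)) = 15*(-94 + 46) = 15*(-48) = -720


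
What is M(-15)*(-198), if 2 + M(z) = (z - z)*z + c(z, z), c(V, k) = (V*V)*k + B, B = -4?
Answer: 669438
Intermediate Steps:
c(V, k) = -4 + k*V**2 (c(V, k) = (V*V)*k - 4 = V**2*k - 4 = k*V**2 - 4 = -4 + k*V**2)
M(z) = -6 + z**3 (M(z) = -2 + ((z - z)*z + (-4 + z*z**2)) = -2 + (0*z + (-4 + z**3)) = -2 + (0 + (-4 + z**3)) = -2 + (-4 + z**3) = -6 + z**3)
M(-15)*(-198) = (-6 + (-15)**3)*(-198) = (-6 - 3375)*(-198) = -3381*(-198) = 669438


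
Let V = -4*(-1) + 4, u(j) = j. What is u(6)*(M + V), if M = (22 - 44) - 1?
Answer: -90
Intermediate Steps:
V = 8 (V = 4 + 4 = 8)
M = -23 (M = -22 - 1 = -23)
u(6)*(M + V) = 6*(-23 + 8) = 6*(-15) = -90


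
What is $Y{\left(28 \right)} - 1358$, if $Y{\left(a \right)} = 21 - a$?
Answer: $-1365$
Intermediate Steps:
$Y{\left(28 \right)} - 1358 = \left(21 - 28\right) - 1358 = -7 - 1358 = -1365$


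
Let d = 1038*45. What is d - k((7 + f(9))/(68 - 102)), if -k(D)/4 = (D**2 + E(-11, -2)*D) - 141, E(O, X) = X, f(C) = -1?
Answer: 13336638/289 ≈ 46148.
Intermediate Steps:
d = 46710
k(D) = 564 - 4*D**2 + 8*D (k(D) = -4*((D**2 - 2*D) - 141) = -4*(-141 + D**2 - 2*D) = 564 - 4*D**2 + 8*D)
d - k((7 + f(9))/(68 - 102)) = 46710 - (564 - 4*(7 - 1)**2/(68 - 102)**2 + 8*((7 - 1)/(68 - 102))) = 46710 - (564 - 4*(6/(-34))**2 + 8*(6/(-34))) = 46710 - (564 - 4*(6*(-1/34))**2 + 8*(6*(-1/34))) = 46710 - (564 - 4*(-3/17)**2 + 8*(-3/17)) = 46710 - (564 - 4*9/289 - 24/17) = 46710 - (564 - 36/289 - 24/17) = 46710 - 1*162552/289 = 46710 - 162552/289 = 13336638/289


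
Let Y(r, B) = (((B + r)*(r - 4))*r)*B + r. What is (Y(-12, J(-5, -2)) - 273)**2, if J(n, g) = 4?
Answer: 41332041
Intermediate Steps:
Y(r, B) = r + B*r*(-4 + r)*(B + r) (Y(r, B) = (((B + r)*(-4 + r))*r)*B + r = (((-4 + r)*(B + r))*r)*B + r = (r*(-4 + r)*(B + r))*B + r = B*r*(-4 + r)*(B + r) + r = r + B*r*(-4 + r)*(B + r))
(Y(-12, J(-5, -2)) - 273)**2 = (-12*(1 - 4*4**2 + 4*(-12)**2 - 12*4**2 - 4*4*(-12)) - 273)**2 = (-12*(1 - 4*16 + 4*144 - 12*16 + 192) - 273)**2 = (-12*(1 - 64 + 576 - 192 + 192) - 273)**2 = (-12*513 - 273)**2 = (-6156 - 273)**2 = (-6429)**2 = 41332041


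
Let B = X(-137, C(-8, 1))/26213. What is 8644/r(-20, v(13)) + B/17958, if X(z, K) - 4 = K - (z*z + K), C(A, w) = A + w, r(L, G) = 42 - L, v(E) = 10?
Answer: 678169225891/4864241558 ≈ 139.42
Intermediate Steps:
X(z, K) = 4 - z² (X(z, K) = 4 + (K - (z*z + K)) = 4 + (K - (z² + K)) = 4 + (K - (K + z²)) = 4 + (K + (-K - z²)) = 4 - z²)
B = -18765/26213 (B = (4 - 1*(-137)²)/26213 = (4 - 1*18769)*(1/26213) = (4 - 18769)*(1/26213) = -18765*1/26213 = -18765/26213 ≈ -0.71587)
8644/r(-20, v(13)) + B/17958 = 8644/(42 - 1*(-20)) - 18765/26213/17958 = 8644/(42 + 20) - 18765/26213*1/17958 = 8644/62 - 6255/156911018 = 8644*(1/62) - 6255/156911018 = 4322/31 - 6255/156911018 = 678169225891/4864241558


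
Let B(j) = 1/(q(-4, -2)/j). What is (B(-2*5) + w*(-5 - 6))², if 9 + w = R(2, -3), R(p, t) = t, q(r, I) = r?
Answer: 72361/4 ≈ 18090.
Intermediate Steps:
B(j) = -j/4 (B(j) = 1/(-4/j) = -j/4)
w = -12 (w = -9 - 3 = -12)
(B(-2*5) + w*(-5 - 6))² = (-(-1)*5/2 - 12*(-5 - 6))² = (-¼*(-10) - 12*(-11))² = (5/2 + 132)² = (269/2)² = 72361/4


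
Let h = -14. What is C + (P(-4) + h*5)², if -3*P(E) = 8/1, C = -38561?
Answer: -299525/9 ≈ -33281.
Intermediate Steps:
P(E) = -8/3 (P(E) = -8/(3*1) = -8/3)
C + (P(-4) + h*5)² = -38561 + (-8/3 - 14*5)² = -38561 + (-8/3 - 70)² = -38561 + (-218/3)² = -38561 + 47524/9 = -299525/9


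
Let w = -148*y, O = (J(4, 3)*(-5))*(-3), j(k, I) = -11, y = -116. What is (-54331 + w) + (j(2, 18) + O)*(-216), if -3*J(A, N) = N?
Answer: -31547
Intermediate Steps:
J(A, N) = -N/3
O = -15 (O = (-⅓*3*(-5))*(-3) = -1*(-5)*(-3) = 5*(-3) = -15)
w = 17168 (w = -148*(-116) = 17168)
(-54331 + w) + (j(2, 18) + O)*(-216) = (-54331 + 17168) + (-11 - 15)*(-216) = -37163 - 26*(-216) = -37163 + 5616 = -31547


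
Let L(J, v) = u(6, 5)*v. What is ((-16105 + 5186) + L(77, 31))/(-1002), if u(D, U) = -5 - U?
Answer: 3743/334 ≈ 11.207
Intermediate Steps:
L(J, v) = -10*v (L(J, v) = (-5 - 1*5)*v = (-5 - 5)*v = -10*v)
((-16105 + 5186) + L(77, 31))/(-1002) = ((-16105 + 5186) - 10*31)/(-1002) = (-10919 - 310)*(-1/1002) = -11229*(-1/1002) = 3743/334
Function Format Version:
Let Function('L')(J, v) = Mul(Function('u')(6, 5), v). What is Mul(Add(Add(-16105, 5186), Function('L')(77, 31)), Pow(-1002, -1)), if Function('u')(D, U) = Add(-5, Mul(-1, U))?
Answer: Rational(3743, 334) ≈ 11.207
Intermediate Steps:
Function('L')(J, v) = Mul(-10, v) (Function('L')(J, v) = Mul(Add(-5, Mul(-1, 5)), v) = Mul(Add(-5, -5), v) = Mul(-10, v))
Mul(Add(Add(-16105, 5186), Function('L')(77, 31)), Pow(-1002, -1)) = Mul(Add(Add(-16105, 5186), Mul(-10, 31)), Pow(-1002, -1)) = Mul(Add(-10919, -310), Rational(-1, 1002)) = Mul(-11229, Rational(-1, 1002)) = Rational(3743, 334)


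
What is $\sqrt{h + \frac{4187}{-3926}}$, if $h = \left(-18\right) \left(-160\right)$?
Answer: $\frac{\sqrt{44374372718}}{3926} \approx 53.656$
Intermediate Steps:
$h = 2880$
$\sqrt{h + \frac{4187}{-3926}} = \sqrt{2880 + \frac{4187}{-3926}} = \sqrt{2880 + 4187 \left(- \frac{1}{3926}\right)} = \sqrt{2880 - \frac{4187}{3926}} = \sqrt{\frac{11302693}{3926}} = \frac{\sqrt{44374372718}}{3926}$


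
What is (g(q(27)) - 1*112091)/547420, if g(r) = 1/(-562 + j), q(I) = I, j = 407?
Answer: -8687053/42425050 ≈ -0.20476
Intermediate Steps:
g(r) = -1/155 (g(r) = 1/(-562 + 407) = 1/(-155) = -1/155)
(g(q(27)) - 1*112091)/547420 = (-1/155 - 1*112091)/547420 = (-1/155 - 112091)*(1/547420) = -17374106/155*1/547420 = -8687053/42425050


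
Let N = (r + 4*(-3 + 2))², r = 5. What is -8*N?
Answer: -8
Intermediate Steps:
N = 1 (N = (5 + 4*(-3 + 2))² = (5 + 4*(-1))² = (5 - 4)² = 1² = 1)
-8*N = -8*1 = -8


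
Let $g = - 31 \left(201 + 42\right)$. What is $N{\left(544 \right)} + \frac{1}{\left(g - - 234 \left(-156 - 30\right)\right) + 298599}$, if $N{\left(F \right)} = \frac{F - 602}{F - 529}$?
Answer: $- \frac{1595269}{412570} \approx -3.8667$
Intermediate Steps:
$N{\left(F \right)} = \frac{-602 + F}{-529 + F}$
$g = -7533$ ($g = \left(-31\right) 243 = -7533$)
$N{\left(544 \right)} + \frac{1}{\left(g - - 234 \left(-156 - 30\right)\right) + 298599} = \frac{-602 + 544}{-529 + 544} + \frac{1}{\left(-7533 - - 234 \left(-156 - 30\right)\right) + 298599} = \frac{1}{15} \left(-58\right) + \frac{1}{\left(-7533 - \left(-234\right) \left(-186\right)\right) + 298599} = \frac{1}{15} \left(-58\right) + \frac{1}{\left(-7533 - 43524\right) + 298599} = - \frac{58}{15} + \frac{1}{\left(-7533 - 43524\right) + 298599} = - \frac{58}{15} + \frac{1}{-51057 + 298599} = - \frac{58}{15} + \frac{1}{247542} = - \frac{1595269}{412570}$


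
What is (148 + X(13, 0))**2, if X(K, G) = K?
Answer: 25921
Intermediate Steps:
(148 + X(13, 0))**2 = (148 + 13)**2 = 161**2 = 25921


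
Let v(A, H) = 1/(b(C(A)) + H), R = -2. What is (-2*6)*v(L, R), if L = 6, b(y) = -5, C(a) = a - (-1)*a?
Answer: 12/7 ≈ 1.7143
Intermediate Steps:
C(a) = 2*a (C(a) = a + a = 2*a)
v(A, H) = 1/(-5 + H)
(-2*6)*v(L, R) = (-2*6)/(-5 - 2) = -12/(-7) = -12*(-1/7) = 12/7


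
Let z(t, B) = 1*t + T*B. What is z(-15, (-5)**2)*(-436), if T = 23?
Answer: -244160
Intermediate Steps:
z(t, B) = t + 23*B (z(t, B) = 1*t + 23*B = t + 23*B)
z(-15, (-5)**2)*(-436) = (-15 + 23*(-5)**2)*(-436) = (-15 + 23*25)*(-436) = (-15 + 575)*(-436) = 560*(-436) = -244160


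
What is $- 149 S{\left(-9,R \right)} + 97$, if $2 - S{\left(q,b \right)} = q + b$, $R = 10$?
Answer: $-52$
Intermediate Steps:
$S{\left(q,b \right)} = 2 - b - q$ ($S{\left(q,b \right)} = 2 - \left(q + b\right) = 2 - \left(b + q\right) = 2 - b - q$)
$- 149 S{\left(-9,R \right)} + 97 = - 149 \left(2 - 10 - -9\right) + 97 = - 149 \left(2 - 10 + 9\right) + 97 = \left(-149\right) 1 + 97 = -149 + 97 = -52$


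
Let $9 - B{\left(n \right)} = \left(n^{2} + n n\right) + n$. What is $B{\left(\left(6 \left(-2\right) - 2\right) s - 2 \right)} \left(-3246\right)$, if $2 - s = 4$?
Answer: $4443774$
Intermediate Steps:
$s = -2$ ($s = 2 - 4 = -2$)
$B{\left(n \right)} = 9 - n - 2 n^{2}$ ($B{\left(n \right)} = 9 - \left(\left(n^{2} + n n\right) + n\right) = 9 - \left(\left(n^{2} + n^{2}\right) + n\right) = 9 - \left(2 n^{2} + n\right) = 9 - \left(n + 2 n^{2}\right) = 9 - n - 2 n^{2}$)
$B{\left(\left(6 \left(-2\right) - 2\right) s - 2 \right)} \left(-3246\right) = \left(9 - \left(\left(6 \left(-2\right) - 2\right) \left(-2\right) - 2\right) - 2 \left(\left(6 \left(-2\right) - 2\right) \left(-2\right) - 2\right)^{2}\right) \left(-3246\right) = \left(9 - \left(\left(-12 - 2\right) \left(-2\right) - 2\right) - 2 \left(\left(-12 - 2\right) \left(-2\right) - 2\right)^{2}\right) \left(-3246\right) = \left(9 - \left(\left(-14\right) \left(-2\right) - 2\right) - 2 \left(\left(-14\right) \left(-2\right) - 2\right)^{2}\right) \left(-3246\right) = \left(9 - \left(28 - 2\right) - 2 \left(28 - 2\right)^{2}\right) \left(-3246\right) = \left(9 - 26 - 2 \cdot 26^{2}\right) \left(-3246\right) = \left(9 - 26 - 1352\right) \left(-3246\right) = \left(-1369\right) \left(-3246\right) = 4443774$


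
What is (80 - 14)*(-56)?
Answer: -3696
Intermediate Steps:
(80 - 14)*(-56) = 66*(-56) = -3696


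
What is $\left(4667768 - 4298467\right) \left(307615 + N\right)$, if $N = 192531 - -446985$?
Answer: $349776425431$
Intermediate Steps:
$N = 639516$ ($N = 192531 + 446985 = 639516$)
$\left(4667768 - 4298467\right) \left(307615 + N\right) = \left(4667768 - 4298467\right) \left(307615 + 639516\right) = 369301 \cdot 947131 = 349776425431$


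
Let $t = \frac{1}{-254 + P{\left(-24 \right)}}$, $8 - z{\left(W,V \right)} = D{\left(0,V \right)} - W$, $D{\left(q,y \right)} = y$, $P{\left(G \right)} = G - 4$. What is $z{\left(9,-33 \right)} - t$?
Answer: $\frac{14101}{282} \approx 50.004$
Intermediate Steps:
$P{\left(G \right)} = -4 + G$
$z{\left(W,V \right)} = 8 + W - V$ ($z{\left(W,V \right)} = 8 - \left(V - W\right) = 8 + W - V$)
$t = - \frac{1}{282}$ ($t = \frac{1}{-254 - 28} = \frac{1}{-282} = - \frac{1}{282} \approx -0.0035461$)
$z{\left(9,-33 \right)} - t = \left(8 + 9 - -33\right) - - \frac{1}{282} = \left(8 + 9 + 33\right) + \frac{1}{282} = 50 + \frac{1}{282} = \frac{14101}{282}$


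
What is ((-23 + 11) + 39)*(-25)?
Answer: -675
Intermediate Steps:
((-23 + 11) + 39)*(-25) = (-12 + 39)*(-25) = 27*(-25) = -675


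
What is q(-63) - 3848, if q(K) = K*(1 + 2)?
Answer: -4037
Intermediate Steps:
q(K) = 3*K (q(K) = K*3 = 3*K)
q(-63) - 3848 = 3*(-63) - 3848 = -189 - 3848 = -4037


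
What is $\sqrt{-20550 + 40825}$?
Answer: $5 \sqrt{811} \approx 142.39$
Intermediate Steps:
$\sqrt{-20550 + 40825} = \sqrt{20275} = 5 \sqrt{811}$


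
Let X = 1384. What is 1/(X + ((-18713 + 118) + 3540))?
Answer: -1/13671 ≈ -7.3148e-5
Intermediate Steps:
1/(X + ((-18713 + 118) + 3540)) = 1/(1384 + ((-18713 + 118) + 3540)) = 1/(1384 + (-18595 + 3540)) = 1/(1384 - 15055) = 1/(-13671) = -1/13671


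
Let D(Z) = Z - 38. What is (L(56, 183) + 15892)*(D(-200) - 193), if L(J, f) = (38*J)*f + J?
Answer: -174715332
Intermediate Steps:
L(J, f) = J + 38*J*f (L(J, f) = 38*J*f + J = J + 38*J*f)
D(Z) = -38 + Z
(L(56, 183) + 15892)*(D(-200) - 193) = (56*(1 + 38*183) + 15892)*((-38 - 200) - 193) = (56*(1 + 6954) + 15892)*(-238 - 193) = (56*6955 + 15892)*(-431) = (389480 + 15892)*(-431) = 405372*(-431) = -174715332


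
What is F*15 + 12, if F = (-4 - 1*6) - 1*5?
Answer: -213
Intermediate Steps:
F = -15 (F = (-4 - 6) - 5 = -10 - 5 = -15)
F*15 + 12 = -15*15 + 12 = -225 + 12 = -213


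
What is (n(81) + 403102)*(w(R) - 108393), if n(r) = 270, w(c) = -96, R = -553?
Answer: -43761424908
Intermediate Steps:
(n(81) + 403102)*(w(R) - 108393) = (270 + 403102)*(-96 - 108393) = 403372*(-108489) = -43761424908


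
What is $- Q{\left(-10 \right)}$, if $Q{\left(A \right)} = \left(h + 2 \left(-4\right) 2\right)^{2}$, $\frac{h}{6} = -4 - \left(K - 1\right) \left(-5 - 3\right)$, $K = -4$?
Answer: $-78400$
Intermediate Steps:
$h = -264$ ($h = 6 \left(-4 - \left(-4 - 1\right) \left(-5 - 3\right)\right) = 6 \left(-4 - \left(-5\right) \left(-8\right)\right) = 6 \left(-4 - 40\right) = 6 \left(-44\right) = -264$)
$Q{\left(A \right)} = 78400$ ($Q{\left(A \right)} = \left(-264 + 2 \left(-4\right) 2\right)^{2} = \left(-264 - 16\right)^{2} = \left(-280\right)^{2} = 78400$)
$- Q{\left(-10 \right)} = \left(-1\right) 78400 = -78400$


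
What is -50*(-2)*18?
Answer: 1800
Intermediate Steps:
-50*(-2)*18 = -25*(-4)*18 = 100*18 = 1800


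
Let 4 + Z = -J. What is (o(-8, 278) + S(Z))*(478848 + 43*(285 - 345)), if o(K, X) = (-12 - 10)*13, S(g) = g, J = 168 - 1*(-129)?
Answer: -279569316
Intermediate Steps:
J = 297 (J = 168 + 129 = 297)
Z = -301 (Z = -4 - 1*297 = -4 - 297 = -301)
o(K, X) = -286 (o(K, X) = -22*13 = -286)
(o(-8, 278) + S(Z))*(478848 + 43*(285 - 345)) = (-286 - 301)*(478848 + 43*(285 - 345)) = -587*(478848 + 43*(-60)) = -587*(478848 - 2580) = -587*476268 = -279569316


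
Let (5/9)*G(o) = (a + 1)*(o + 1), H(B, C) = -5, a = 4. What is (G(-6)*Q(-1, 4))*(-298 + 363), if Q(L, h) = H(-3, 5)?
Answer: 14625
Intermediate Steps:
Q(L, h) = -5
G(o) = 9 + 9*o (G(o) = 9*((4 + 1)*(o + 1))/5 = 9*(5*(1 + o))/5 = 9*(5 + 5*o)/5 = 9 + 9*o)
(G(-6)*Q(-1, 4))*(-298 + 363) = ((9 + 9*(-6))*(-5))*(-298 + 363) = ((9 - 54)*(-5))*65 = -45*(-5)*65 = 225*65 = 14625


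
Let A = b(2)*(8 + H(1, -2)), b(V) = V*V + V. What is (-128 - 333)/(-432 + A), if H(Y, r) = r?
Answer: 461/396 ≈ 1.1641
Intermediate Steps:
b(V) = V + V**2 (b(V) = V**2 + V = V + V**2)
A = 36 (A = (2*(1 + 2))*(8 - 2) = (2*3)*6 = 6*6 = 36)
(-128 - 333)/(-432 + A) = (-128 - 333)/(-432 + 36) = -461/(-396) = -461*(-1/396) = 461/396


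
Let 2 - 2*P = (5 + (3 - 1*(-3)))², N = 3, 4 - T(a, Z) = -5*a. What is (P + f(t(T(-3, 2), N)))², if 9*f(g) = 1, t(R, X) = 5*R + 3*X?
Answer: 1142761/324 ≈ 3527.0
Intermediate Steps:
T(a, Z) = 4 + 5*a (T(a, Z) = 4 - (-5)*a = 4 + 5*a)
t(R, X) = 3*X + 5*R
f(g) = ⅑ (f(g) = (⅑)*1 = ⅑)
P = -119/2 (P = 1 - (5 + (3 - 1*(-3)))²/2 = 1 - (5 + (3 + 3))²/2 = 1 - (5 + 6)²/2 = 1 - ½*11² = 1 - ½*121 = 1 - 121/2 = -119/2 ≈ -59.500)
(P + f(t(T(-3, 2), N)))² = (-119/2 + ⅑)² = (-1069/18)² = 1142761/324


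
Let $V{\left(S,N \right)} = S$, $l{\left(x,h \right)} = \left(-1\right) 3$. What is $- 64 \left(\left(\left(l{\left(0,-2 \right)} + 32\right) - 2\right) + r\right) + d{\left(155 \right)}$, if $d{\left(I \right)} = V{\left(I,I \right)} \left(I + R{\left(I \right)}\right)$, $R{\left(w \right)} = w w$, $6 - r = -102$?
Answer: $3739260$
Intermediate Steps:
$l{\left(x,h \right)} = -3$
$r = 108$ ($r = 6 - -102 = 6 + 102 = 108$)
$R{\left(w \right)} = w^{2}$
$d{\left(I \right)} = I \left(I + I^{2}\right)$
$- 64 \left(\left(\left(l{\left(0,-2 \right)} + 32\right) - 2\right) + r\right) + d{\left(155 \right)} = - 64 \left(\left(\left(-3 + 32\right) - 2\right) + 108\right) + 155^{2} \left(1 + 155\right) = - 64 \left(\left(29 - 2\right) + 108\right) + 24025 \cdot 156 = - 64 \left(27 + 108\right) + 3747900 = \left(-64\right) 135 + 3747900 = -8640 + 3747900 = 3739260$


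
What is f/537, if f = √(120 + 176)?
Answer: 2*√74/537 ≈ 0.032038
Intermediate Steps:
f = 2*√74 (f = √296 = 2*√74 ≈ 17.205)
f/537 = (2*√74)/537 = (2*√74)*(1/537) = 2*√74/537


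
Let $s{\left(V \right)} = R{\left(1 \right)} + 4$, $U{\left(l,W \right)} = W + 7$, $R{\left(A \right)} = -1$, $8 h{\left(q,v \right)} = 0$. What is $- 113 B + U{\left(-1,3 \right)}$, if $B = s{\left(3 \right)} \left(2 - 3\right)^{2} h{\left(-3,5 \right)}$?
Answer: $10$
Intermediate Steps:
$h{\left(q,v \right)} = 0$ ($h{\left(q,v \right)} = \frac{1}{8} \cdot 0 = 0$)
$U{\left(l,W \right)} = 7 + W$
$s{\left(V \right)} = 3$ ($s{\left(V \right)} = -1 + 4 = 3$)
$B = 0$ ($B = 3 \left(2 - 3\right)^{2} \cdot 0 = 3 \left(-1\right)^{2} \cdot 0 = 3 \cdot 1 \cdot 0 = 3 \cdot 0 = 0$)
$- 113 B + U{\left(-1,3 \right)} = \left(-113\right) 0 + \left(7 + 3\right) = 0 + 10 = 10$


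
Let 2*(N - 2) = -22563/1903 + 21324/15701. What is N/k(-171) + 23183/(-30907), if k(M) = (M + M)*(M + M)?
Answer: -162044400588758125/216025571033822088 ≈ -0.75012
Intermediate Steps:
k(M) = 4*M² (k(M) = (2*M)*(2*M) = 4*M²)
N = -194166079/59758006 (N = 2 + (-22563/1903 + 21324/15701)/2 = 2 + (½)*(-313682091/29879003) = 2 - 313682091/59758006 = -194166079/59758006 ≈ -3.2492)
N/k(-171) + 23183/(-30907) = -194166079/(59758006*(4*(-171)²)) + 23183/(-30907) = -194166079/(59758006*(4*29241)) + 23183*(-1/30907) = -194166079/59758006/116964 - 23183/30907 = -194166079/59758006*1/116964 - 23183/30907 = -194166079/6989535413784 - 23183/30907 = -162044400588758125/216025571033822088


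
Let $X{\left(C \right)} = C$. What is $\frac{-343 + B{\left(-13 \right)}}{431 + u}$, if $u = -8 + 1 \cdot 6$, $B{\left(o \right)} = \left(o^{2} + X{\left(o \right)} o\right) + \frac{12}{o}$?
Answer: $- \frac{7}{507} \approx -0.013807$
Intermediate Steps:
$B{\left(o \right)} = 2 o^{2} + \frac{12}{o}$ ($B{\left(o \right)} = \left(o^{2} + o o\right) + \frac{12}{o} = \left(o^{2} + o^{2}\right) + \frac{12}{o} = 2 o^{2} + \frac{12}{o}$)
$u = -2$ ($u = -8 + 6 = -2$)
$\frac{-343 + B{\left(-13 \right)}}{431 + u} = \frac{-343 + \frac{2 \left(6 + \left(-13\right)^{3}\right)}{-13}}{431 - 2} = \frac{-343 + 2 \left(- \frac{1}{13}\right) \left(6 - 2197\right)}{429} = \left(-343 + 2 \left(- \frac{1}{13}\right) \left(-2191\right)\right) \frac{1}{429} = \left(-343 + \frac{4382}{13}\right) \frac{1}{429} = \left(- \frac{77}{13}\right) \frac{1}{429} = - \frac{7}{507}$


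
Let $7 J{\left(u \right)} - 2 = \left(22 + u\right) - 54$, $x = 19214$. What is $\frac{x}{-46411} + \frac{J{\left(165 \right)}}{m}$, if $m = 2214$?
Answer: $- \frac{10796781}{26639914} \approx -0.40529$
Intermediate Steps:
$J{\left(u \right)} = - \frac{30}{7} + \frac{u}{7}$ ($J{\left(u \right)} = \frac{2}{7} + \frac{\left(22 + u\right) - 54}{7} = \frac{2}{7} + \frac{-32 + u}{7} = \frac{2}{7} + \left(- \frac{32}{7} + \frac{u}{7}\right) = - \frac{30}{7} + \frac{u}{7}$)
$\frac{x}{-46411} + \frac{J{\left(165 \right)}}{m} = \frac{19214}{-46411} + \frac{- \frac{30}{7} + \frac{1}{7} \cdot 165}{2214} = 19214 \left(- \frac{1}{46411}\right) + \left(- \frac{30}{7} + \frac{165}{7}\right) \frac{1}{2214} = - \frac{19214}{46411} + \frac{135}{7} \cdot \frac{1}{2214} = - \frac{19214}{46411} + \frac{5}{574} = - \frac{10796781}{26639914}$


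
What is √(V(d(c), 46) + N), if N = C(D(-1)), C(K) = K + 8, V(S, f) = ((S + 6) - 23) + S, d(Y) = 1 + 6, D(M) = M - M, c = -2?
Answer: √5 ≈ 2.2361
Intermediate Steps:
D(M) = 0
d(Y) = 7
V(S, f) = -17 + 2*S (V(S, f) = ((6 + S) - 23) + S = (-17 + S) + S = -17 + 2*S)
C(K) = 8 + K
N = 8 (N = 8 + 0 = 8)
√(V(d(c), 46) + N) = √((-17 + 2*7) + 8) = √((-17 + 14) + 8) = √(-3 + 8) = √5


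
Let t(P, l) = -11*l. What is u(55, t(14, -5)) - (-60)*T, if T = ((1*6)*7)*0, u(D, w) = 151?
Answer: 151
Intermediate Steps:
T = 0 (T = (6*7)*0 = 42*0 = 0)
u(55, t(14, -5)) - (-60)*T = 151 - (-60)*0 = 151 - 1*0 = 151 + 0 = 151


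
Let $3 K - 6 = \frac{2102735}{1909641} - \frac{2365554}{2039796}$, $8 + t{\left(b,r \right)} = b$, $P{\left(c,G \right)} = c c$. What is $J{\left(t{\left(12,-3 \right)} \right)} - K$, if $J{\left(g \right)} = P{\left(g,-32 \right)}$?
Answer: $\frac{9101660418887}{649213012206} \approx 14.02$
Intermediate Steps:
$P{\left(c,G \right)} = c^{2}$
$t{\left(b,r \right)} = -8 + b$
$J{\left(g \right)} = g^{2}$
$K = \frac{1285747776409}{649213012206}$ ($K = 2 + \frac{\frac{2102735}{1909641} - \frac{2365554}{2039796}}{3} = 2 + \frac{2102735 \cdot \frac{1}{1909641} - \frac{394259}{339966}}{3} = 2 + \frac{\frac{2102735}{1909641} - \frac{394259}{339966}}{3} = 2 + \frac{1}{3} \left(- \frac{12678248003}{216404337402}\right) = 2 - \frac{12678248003}{649213012206} = \frac{1285747776409}{649213012206} \approx 1.9805$)
$J{\left(t{\left(12,-3 \right)} \right)} - K = \left(-8 + 12\right)^{2} - \frac{1285747776409}{649213012206} = 4^{2} - \frac{1285747776409}{649213012206} = 16 - \frac{1285747776409}{649213012206} = \frac{9101660418887}{649213012206}$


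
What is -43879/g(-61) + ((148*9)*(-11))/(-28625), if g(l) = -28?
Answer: 1256446631/801500 ≈ 1567.6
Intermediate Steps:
-43879/g(-61) + ((148*9)*(-11))/(-28625) = -43879/(-28) + ((148*9)*(-11))/(-28625) = -43879*(-1/28) + (1332*(-11))*(-1/28625) = 43879/28 - 14652*(-1/28625) = 43879/28 + 14652/28625 = 1256446631/801500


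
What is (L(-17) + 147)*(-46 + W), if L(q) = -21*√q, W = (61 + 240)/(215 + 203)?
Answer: -2782269/418 + 397467*I*√17/418 ≈ -6656.1 + 3920.6*I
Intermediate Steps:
W = 301/418 ≈ 0.72010
(L(-17) + 147)*(-46 + W) = (-21*I*√17 + 147)*(-46 + 301/418) = (-21*I*√17 + 147)*(-18927/418) = (147 - 21*I*√17)*(-18927/418) = -2782269/418 + 397467*I*√17/418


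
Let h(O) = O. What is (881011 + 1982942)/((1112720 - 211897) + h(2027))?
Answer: 954651/300950 ≈ 3.1721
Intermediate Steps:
(881011 + 1982942)/((1112720 - 211897) + h(2027)) = (881011 + 1982942)/((1112720 - 211897) + 2027) = 2863953/(900823 + 2027) = 2863953/902850 = 2863953*(1/902850) = 954651/300950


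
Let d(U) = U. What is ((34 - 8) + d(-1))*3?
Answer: 75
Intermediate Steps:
((34 - 8) + d(-1))*3 = ((34 - 8) - 1)*3 = (26 - 1)*3 = 25*3 = 75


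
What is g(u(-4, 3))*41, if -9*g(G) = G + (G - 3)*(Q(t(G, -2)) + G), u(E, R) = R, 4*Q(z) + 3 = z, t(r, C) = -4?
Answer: -41/3 ≈ -13.667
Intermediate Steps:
Q(z) = -¾ + z/4
g(G) = -G/9 - (-3 + G)*(-7/4 + G)/9 (g(G) = -(G + (G - 3)*((-¾ + (¼)*(-4)) + G))/9 = -(G + (-3 + G)*((-¾ - 1) + G))/9 = -(G + (-3 + G)*(-7/4 + G))/9 = -G/9 - (-3 + G)*(-7/4 + G)/9)
g(u(-4, 3))*41 = (-7/12 - ⅑*3² + (5/12)*3)*41 = (-7/12 - ⅑*9 + 5/4)*41 = (-7/12 - 1 + 5/4)*41 = -⅓*41 = -41/3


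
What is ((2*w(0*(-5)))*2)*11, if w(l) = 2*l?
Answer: 0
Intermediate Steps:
((2*w(0*(-5)))*2)*11 = ((2*(2*(0*(-5))))*2)*11 = ((2*(2*0))*2)*11 = ((2*0)*2)*11 = (0*2)*11 = 0*11 = 0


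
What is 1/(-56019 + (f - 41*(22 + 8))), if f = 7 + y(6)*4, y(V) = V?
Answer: -1/57218 ≈ -1.7477e-5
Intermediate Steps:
f = 31 (f = 7 + 6*4 = 7 + 24 = 31)
1/(-56019 + (f - 41*(22 + 8))) = 1/(-56019 + (31 - 41*(22 + 8))) = 1/(-56019 + (31 - 41*30)) = 1/(-56019 + (31 - 1230)) = 1/(-56019 - 1199) = 1/(-57218) = -1/57218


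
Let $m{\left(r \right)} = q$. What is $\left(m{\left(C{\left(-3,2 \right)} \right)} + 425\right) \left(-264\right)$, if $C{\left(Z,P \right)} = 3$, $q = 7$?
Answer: $-114048$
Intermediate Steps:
$m{\left(r \right)} = 7$
$\left(m{\left(C{\left(-3,2 \right)} \right)} + 425\right) \left(-264\right) = \left(7 + 425\right) \left(-264\right) = 432 \left(-264\right) = -114048$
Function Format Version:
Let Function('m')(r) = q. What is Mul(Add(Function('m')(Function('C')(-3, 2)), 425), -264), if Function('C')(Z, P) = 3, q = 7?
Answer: -114048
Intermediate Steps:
Function('m')(r) = 7
Mul(Add(Function('m')(Function('C')(-3, 2)), 425), -264) = Mul(Add(7, 425), -264) = Mul(432, -264) = -114048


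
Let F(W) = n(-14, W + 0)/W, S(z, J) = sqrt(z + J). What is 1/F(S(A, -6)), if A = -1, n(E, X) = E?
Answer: -I*sqrt(7)/14 ≈ -0.18898*I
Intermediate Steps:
S(z, J) = sqrt(J + z)
F(W) = -14/W
1/F(S(A, -6)) = 1/(-14/sqrt(-6 - 1)) = 1/(-14*(-I*sqrt(7)/7)) = 1/(-(-2)*I*sqrt(7)) = 1/(2*I*sqrt(7)) = -I*sqrt(7)/14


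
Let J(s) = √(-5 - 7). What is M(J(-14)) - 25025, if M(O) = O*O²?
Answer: -25025 - 24*I*√3 ≈ -25025.0 - 41.569*I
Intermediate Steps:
J(s) = 2*I*√3 (J(s) = √(-12) = 2*I*√3)
M(O) = O³
M(J(-14)) - 25025 = (2*I*√3)³ - 25025 = -24*I*√3 - 25025 = -25025 - 24*I*√3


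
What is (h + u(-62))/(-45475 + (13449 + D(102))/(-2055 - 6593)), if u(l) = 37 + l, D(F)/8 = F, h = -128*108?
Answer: 10887832/35752915 ≈ 0.30453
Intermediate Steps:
h = -13824
D(F) = 8*F
(h + u(-62))/(-45475 + (13449 + D(102))/(-2055 - 6593)) = (-13824 + (37 - 62))/(-45475 + (13449 + 8*102)/(-2055 - 6593)) = (-13824 - 25)/(-45475 + (13449 + 816)/(-8648)) = -13849/(-45475 + 14265*(-1/8648)) = -13849/(-45475 - 14265/8648) = -13849/(-393282065/8648) = -13849*(-8648/393282065) = 10887832/35752915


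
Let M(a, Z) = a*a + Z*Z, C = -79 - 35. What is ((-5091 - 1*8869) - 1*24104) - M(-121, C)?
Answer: -65701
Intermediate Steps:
C = -114
M(a, Z) = Z² + a² (M(a, Z) = a² + Z² = Z² + a²)
((-5091 - 1*8869) - 1*24104) - M(-121, C) = ((-5091 - 1*8869) - 1*24104) - ((-114)² + (-121)²) = ((-5091 - 8869) - 24104) - (12996 + 14641) = (-13960 - 24104) - 1*27637 = -38064 - 27637 = -65701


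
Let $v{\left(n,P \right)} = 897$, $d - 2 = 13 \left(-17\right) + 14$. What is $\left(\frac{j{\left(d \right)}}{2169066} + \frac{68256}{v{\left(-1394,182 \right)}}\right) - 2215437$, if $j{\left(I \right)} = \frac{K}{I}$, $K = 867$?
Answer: $- \frac{98179552695980021}{44317633490} \approx -2.2154 \cdot 10^{6}$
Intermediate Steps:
$d = -205$ ($d = 2 + \left(13 \left(-17\right) + 14\right) = 2 + \left(-221 + 14\right) = 2 - 207 = -205$)
$j{\left(I \right)} = \frac{867}{I}$
$\left(\frac{j{\left(d \right)}}{2169066} + \frac{68256}{v{\left(-1394,182 \right)}}\right) - 2215437 = \left(\frac{867 \frac{1}{-205}}{2169066} + \frac{68256}{897}\right) - 2215437 = \left(867 \left(- \frac{1}{205}\right) \frac{1}{2169066} + 68256 \cdot \frac{1}{897}\right) - 2215437 = \left(\left(- \frac{867}{205}\right) \frac{1}{2169066} + \frac{22752}{299}\right) - 2215437 = \left(- \frac{289}{148219510} + \frac{22752}{299}\right) - 2215437 = \frac{3372290205109}{44317633490} - 2215437 = - \frac{98179552695980021}{44317633490}$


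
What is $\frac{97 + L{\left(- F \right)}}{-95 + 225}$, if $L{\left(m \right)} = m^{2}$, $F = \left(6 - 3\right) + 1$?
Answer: $\frac{113}{130} \approx 0.86923$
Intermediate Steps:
$F = 4$ ($F = 3 + 1 = 4$)
$\frac{97 + L{\left(- F \right)}}{-95 + 225} = \frac{97 + \left(\left(-1\right) 4\right)^{2}}{-95 + 225} = \frac{97 + \left(-4\right)^{2}}{130} = \left(97 + 16\right) \frac{1}{130} = 113 \cdot \frac{1}{130} = \frac{113}{130}$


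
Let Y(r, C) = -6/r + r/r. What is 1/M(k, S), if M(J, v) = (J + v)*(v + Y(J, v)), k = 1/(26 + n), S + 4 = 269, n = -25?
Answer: 1/69160 ≈ 1.4459e-5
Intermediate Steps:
Y(r, C) = 1 - 6/r (Y(r, C) = -6/r + 1 = 1 - 6/r)
S = 265 (S = -4 + 269 = 265)
k = 1 (k = 1/(26 - 25) = 1/1 = 1)
M(J, v) = (J + v)*(v + (-6 + J)/J)
1/M(k, S) = 1/(-6 + 1 + 265 + 265² + 1*265 - 6*265/1) = 1/(-6 + 1 + 265 + 70225 + 265 - 6*265*1) = 1/(-6 + 1 + 265 + 70225 + 265 - 1590) = 1/69160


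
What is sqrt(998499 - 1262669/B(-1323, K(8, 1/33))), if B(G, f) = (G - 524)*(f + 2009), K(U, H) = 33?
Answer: sqrt(14203423819298919530)/3771574 ≈ 999.25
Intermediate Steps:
B(G, f) = (-524 + G)*(2009 + f)
sqrt(998499 - 1262669/B(-1323, K(8, 1/33))) = sqrt(998499 - 1262669/(-1052716 - 524*33 + 2009*(-1323) - 1323*33)) = sqrt(998499 - 1262669/(-1052716 - 17292 - 2657907 - 43659)) = sqrt(998499 - 1262669/(-3771574)) = sqrt(998499 - 1262669*(-1/3771574)) = sqrt(998499 + 1262669/3771574) = sqrt(3765914130095/3771574) = sqrt(14203423819298919530)/3771574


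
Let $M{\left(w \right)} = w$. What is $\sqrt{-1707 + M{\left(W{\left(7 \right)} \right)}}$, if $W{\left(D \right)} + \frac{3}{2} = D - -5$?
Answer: $\frac{3 i \sqrt{754}}{2} \approx 41.189 i$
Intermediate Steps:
$W{\left(D \right)} = \frac{7}{2} + D$ ($W{\left(D \right)} = - \frac{3}{2} + \left(D - -5\right) = - \frac{3}{2} + \left(D + 5\right) = - \frac{3}{2} + \left(5 + D\right) = \frac{7}{2} + D$)
$\sqrt{-1707 + M{\left(W{\left(7 \right)} \right)}} = \sqrt{-1707 + \left(\frac{7}{2} + 7\right)} = \sqrt{-1707 + \frac{21}{2}} = \sqrt{- \frac{3393}{2}} = \frac{3 i \sqrt{754}}{2}$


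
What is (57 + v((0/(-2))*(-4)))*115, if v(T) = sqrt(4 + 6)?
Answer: 6555 + 115*sqrt(10) ≈ 6918.7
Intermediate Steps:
v(T) = sqrt(10)
(57 + v((0/(-2))*(-4)))*115 = (57 + sqrt(10))*115 = 6555 + 115*sqrt(10)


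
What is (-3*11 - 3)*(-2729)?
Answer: 98244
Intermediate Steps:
(-3*11 - 3)*(-2729) = (-33 - 3)*(-2729) = -36*(-2729) = 98244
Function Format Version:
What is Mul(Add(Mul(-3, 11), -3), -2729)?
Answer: 98244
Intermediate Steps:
Mul(Add(Mul(-3, 11), -3), -2729) = Mul(Add(-33, -3), -2729) = Mul(-36, -2729) = 98244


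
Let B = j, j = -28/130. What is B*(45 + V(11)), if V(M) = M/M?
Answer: -644/65 ≈ -9.9077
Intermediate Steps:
j = -14/65 (j = -28*1/130 = -14/65 ≈ -0.21538)
V(M) = 1
B = -14/65 ≈ -0.21538
B*(45 + V(11)) = -14*(45 + 1)/65 = -14/65*46 = -644/65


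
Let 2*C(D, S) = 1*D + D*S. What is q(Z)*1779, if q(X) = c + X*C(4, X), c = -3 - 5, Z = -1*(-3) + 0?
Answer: 28464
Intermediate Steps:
Z = 3 (Z = 3 + 0 = 3)
C(D, S) = D/2 + D*S/2 (C(D, S) = (1*D + D*S)/2 = (D + D*S)/2 = D/2 + D*S/2)
c = -8
q(X) = -8 + X*(2 + 2*X) (q(X) = -8 + X*((1/2)*4*(1 + X)) = -8 + X*(2 + 2*X))
q(Z)*1779 = (-8 + 2*3*(1 + 3))*1779 = (-8 + 2*3*4)*1779 = (-8 + 24)*1779 = 16*1779 = 28464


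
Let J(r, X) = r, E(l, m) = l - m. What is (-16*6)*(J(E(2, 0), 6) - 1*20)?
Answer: 1728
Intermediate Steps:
(-16*6)*(J(E(2, 0), 6) - 1*20) = (-16*6)*((2 - 1*0) - 1*20) = -96*((2 + 0) - 20) = -96*(2 - 20) = -96*(-18) = 1728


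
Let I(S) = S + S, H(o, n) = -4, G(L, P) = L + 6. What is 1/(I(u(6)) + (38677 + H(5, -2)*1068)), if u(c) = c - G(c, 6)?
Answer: 1/34393 ≈ 2.9076e-5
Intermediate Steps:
G(L, P) = 6 + L
u(c) = -6 (u(c) = c - (6 + c) = c + (-6 - c) = -6)
I(S) = 2*S
1/(I(u(6)) + (38677 + H(5, -2)*1068)) = 1/(2*(-6) + (38677 - 4*1068)) = 1/(-12 + (38677 - 4272)) = 1/(-12 + 34405) = 1/34393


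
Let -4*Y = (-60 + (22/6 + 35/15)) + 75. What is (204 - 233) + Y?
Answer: -137/4 ≈ -34.250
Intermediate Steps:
Y = -21/4 (Y = -((-60 + (22/6 + 35/15)) + 75)/4 = -((-60 + (22*(1/6) + 35*(1/15))) + 75)/4 = -((-60 + (11/3 + 7/3)) + 75)/4 = -((-60 + 6) + 75)/4 = -(-54 + 75)/4 = -1/4*21 = -21/4 ≈ -5.2500)
(204 - 233) + Y = (204 - 233) - 21/4 = -29 - 21/4 = -137/4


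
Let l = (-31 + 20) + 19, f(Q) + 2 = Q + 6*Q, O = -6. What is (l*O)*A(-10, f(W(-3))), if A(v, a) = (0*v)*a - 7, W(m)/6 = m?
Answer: 336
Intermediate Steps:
W(m) = 6*m
f(Q) = -2 + 7*Q (f(Q) = -2 + (Q + 6*Q) = -2 + 7*Q)
A(v, a) = -7 (A(v, a) = 0*a - 7 = 0 - 7 = -7)
l = 8 (l = -11 + 19 = 8)
(l*O)*A(-10, f(W(-3))) = (8*(-6))*(-7) = -48*(-7) = 336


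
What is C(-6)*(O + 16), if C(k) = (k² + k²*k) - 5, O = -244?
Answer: 42180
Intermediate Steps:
C(k) = -5 + k² + k³ (C(k) = (k² + k³) - 5 = -5 + k² + k³)
C(-6)*(O + 16) = (-5 + (-6)² + (-6)³)*(-244 + 16) = (-5 + 36 - 216)*(-228) = -185*(-228) = 42180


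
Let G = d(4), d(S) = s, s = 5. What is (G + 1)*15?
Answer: 90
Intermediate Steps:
d(S) = 5
G = 5
(G + 1)*15 = (5 + 1)*15 = 6*15 = 90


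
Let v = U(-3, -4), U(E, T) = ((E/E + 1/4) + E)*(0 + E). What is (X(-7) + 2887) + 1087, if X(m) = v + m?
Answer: 15889/4 ≈ 3972.3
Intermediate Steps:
U(E, T) = E*(5/4 + E) (U(E, T) = ((1 + 1*(¼)) + E)*E = ((1 + ¼) + E)*E = (5/4 + E)*E = E*(5/4 + E))
v = 21/4 (v = (¼)*(-3)*(5 + 4*(-3)) = (¼)*(-3)*(5 - 12) = (¼)*(-3)*(-7) = 21/4 ≈ 5.2500)
X(m) = 21/4 + m
(X(-7) + 2887) + 1087 = ((21/4 - 7) + 2887) + 1087 = (-7/4 + 2887) + 1087 = 11541/4 + 1087 = 15889/4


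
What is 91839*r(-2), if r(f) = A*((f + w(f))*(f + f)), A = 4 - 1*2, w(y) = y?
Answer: 2938848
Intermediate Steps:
A = 2 (A = 4 - 2 = 2)
r(f) = 8*f² (r(f) = 2*((f + f)*(f + f)) = 2*((2*f)*(2*f)) = 2*(4*f²) = 8*f²)
91839*r(-2) = 91839*(8*(-2)²) = 91839*(8*4) = 91839*32 = 2938848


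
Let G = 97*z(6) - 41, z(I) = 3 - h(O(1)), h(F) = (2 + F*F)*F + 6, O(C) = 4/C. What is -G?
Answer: 7316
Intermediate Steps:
h(F) = 6 + F*(2 + F²) (h(F) = (2 + F²)*F + 6 = F*(2 + F²) + 6 = 6 + F*(2 + F²))
z(I) = -75 (z(I) = 3 - (6 + (4/1)³ + 2*(4/1)) = 3 - (6 + (4*1)³ + 2*(4*1)) = 3 - (6 + 4³ + 2*4) = 3 - (6 + 64 + 8) = 3 - 1*78 = 3 - 78 = -75)
G = -7316 (G = 97*(-75) - 41 = -7275 - 41 = -7316)
-G = -1*(-7316) = 7316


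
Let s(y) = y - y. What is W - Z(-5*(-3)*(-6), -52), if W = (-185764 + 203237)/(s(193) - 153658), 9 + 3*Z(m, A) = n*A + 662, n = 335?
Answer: 858777089/153658 ≈ 5588.9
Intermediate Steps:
s(y) = 0
Z(m, A) = 653/3 + 335*A/3 (Z(m, A) = -3 + (335*A + 662)/3 = -3 + (662 + 335*A)/3 = -3 + (662/3 + 335*A/3) = 653/3 + 335*A/3)
W = -17473/153658 (W = (-185764 + 203237)/(0 - 153658) = 17473/(-153658) = 17473*(-1/153658) = -17473/153658 ≈ -0.11371)
W - Z(-5*(-3)*(-6), -52) = -17473/153658 - (653/3 + (335/3)*(-52)) = -17473/153658 - (653/3 - 17420/3) = -17473/153658 - 1*(-5589) = -17473/153658 + 5589 = 858777089/153658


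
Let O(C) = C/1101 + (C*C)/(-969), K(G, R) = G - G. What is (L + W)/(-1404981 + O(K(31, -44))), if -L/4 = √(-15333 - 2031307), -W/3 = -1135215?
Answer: -378405/156109 + 16*I*√127915/1404981 ≈ -2.424 + 0.004073*I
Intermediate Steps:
W = 3405645 (W = -3*(-1135215) = 3405645)
K(G, R) = 0
O(C) = -C²/969 + C/1101 (O(C) = C*(1/1101) + C²*(-1/969) = C/1101 - C²/969 = -C²/969 + C/1101)
L = -16*I*√127915 (L = -4*√(-15333 - 2031307) = -16*I*√127915 ≈ -5722.4*I)
(L + W)/(-1404981 + O(K(31, -44))) = (-16*I*√127915 + 3405645)/(-1404981 + (1/355623)*0*(323 - 367*0)) = (3405645 - 16*I*√127915)/(-1404981 + (1/355623)*0*(323 + 0)) = (3405645 - 16*I*√127915)/(-1404981 + (1/355623)*0*323) = (3405645 - 16*I*√127915)/(-1404981 + 0) = (3405645 - 16*I*√127915)/(-1404981) = (3405645 - 16*I*√127915)*(-1/1404981) = -378405/156109 + 16*I*√127915/1404981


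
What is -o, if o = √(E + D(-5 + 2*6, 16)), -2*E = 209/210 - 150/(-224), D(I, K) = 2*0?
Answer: -I*√587370/840 ≈ -0.91238*I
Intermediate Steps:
D(I, K) = 0
E = -2797/3360 (E = -(209/210 - 150/(-224))/2 = -(209*(1/210) - 150*(-1/224))/2 = -(209/210 + 75/112)/2 = -½*2797/1680 = -2797/3360 ≈ -0.83244)
o = I*√587370/840 (o = √(-2797/3360 + 0) = √(-2797/3360) = I*√587370/840 ≈ 0.91238*I)
-o = -I*√587370/840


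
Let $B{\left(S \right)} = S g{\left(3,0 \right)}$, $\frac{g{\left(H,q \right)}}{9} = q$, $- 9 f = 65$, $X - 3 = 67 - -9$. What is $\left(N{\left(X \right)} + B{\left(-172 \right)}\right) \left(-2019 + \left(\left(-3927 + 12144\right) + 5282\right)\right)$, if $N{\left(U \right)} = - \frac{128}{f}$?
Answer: $\frac{2644992}{13} \approx 2.0346 \cdot 10^{5}$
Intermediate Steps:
$X = 79$ ($X = 3 + \left(67 - -9\right) = 3 + \left(67 + 9\right) = 3 + 76 = 79$)
$f = - \frac{65}{9}$ ($f = \left(- \frac{1}{9}\right) 65 = - \frac{65}{9} \approx -7.2222$)
$g{\left(H,q \right)} = 9 q$
$B{\left(S \right)} = 0$ ($B{\left(S \right)} = S 9 \cdot 0 = S 0 = 0$)
$N{\left(U \right)} = \frac{1152}{65}$ ($N{\left(U \right)} = - \frac{128}{- \frac{65}{9}} = \left(-128\right) \left(- \frac{9}{65}\right) = \frac{1152}{65}$)
$\left(N{\left(X \right)} + B{\left(-172 \right)}\right) \left(-2019 + \left(\left(-3927 + 12144\right) + 5282\right)\right) = \left(\frac{1152}{65} + 0\right) \left(-2019 + \left(\left(-3927 + 12144\right) + 5282\right)\right) = \frac{1152 \left(-2019 + \left(8217 + 5282\right)\right)}{65} = \frac{1152 \left(-2019 + 13499\right)}{65} = \frac{1152}{65} \cdot 11480 = \frac{2644992}{13}$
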